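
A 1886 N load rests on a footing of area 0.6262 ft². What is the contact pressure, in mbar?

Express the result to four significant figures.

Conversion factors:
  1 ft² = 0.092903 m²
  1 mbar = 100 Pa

324.2 mbar

0.6262 ft² × 0.092903 → 0.0581759 m²
P = F / A = 1886 N / 0.0581759 m² = 32418.9 Pa
32418.9 Pa ÷ (100 Pa/mbar) = 324.189 mbar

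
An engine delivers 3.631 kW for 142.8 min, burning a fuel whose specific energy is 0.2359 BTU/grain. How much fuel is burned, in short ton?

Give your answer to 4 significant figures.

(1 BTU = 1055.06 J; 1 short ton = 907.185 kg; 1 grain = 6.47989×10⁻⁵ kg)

3.631 kW → 3631 W
142.8 min → 8568 s
E = P × t = 3631 × 8568 = 3.11104×10⁷ J
0.2359 BTU/grain → 3.84094×10⁶ J/kg
m = E / e_s = 3.11104×10⁷ / 3.84094×10⁶ = 8.09968 kg
In short ton: 8.09968 / 907.185 = 0.00892837 short ton

0.008928 short ton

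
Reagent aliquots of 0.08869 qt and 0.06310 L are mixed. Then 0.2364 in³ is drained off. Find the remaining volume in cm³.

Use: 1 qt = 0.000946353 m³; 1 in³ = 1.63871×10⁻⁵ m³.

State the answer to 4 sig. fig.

0.08869 qt × 0.000946353 = 8.3932×10⁻⁵ m³
0.06310 L × 0.001 = 6.31×10⁻⁵ m³
0.2364 in³ × 1.63871×10⁻⁵ = 3.87391×10⁻⁶ m³
Sum: 8.3932×10⁻⁵ + 6.31×10⁻⁵ − 3.87391×10⁻⁶ = 1.43158×10⁻⁴ m³
In cm³: 1.43158×10⁻⁴ / 10⁻⁶ = 143.158 cm³

143.2 cm³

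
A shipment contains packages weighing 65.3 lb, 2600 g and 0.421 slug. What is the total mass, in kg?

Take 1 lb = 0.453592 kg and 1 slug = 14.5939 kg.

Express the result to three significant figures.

65.3 lb × 0.453592 = 29.6196 kg
2600 g × 0.001 = 2.6 kg
0.421 slug × 14.5939 = 6.14403 kg
Sum: 29.6196 + 2.6 + 6.14403 = 38.3636 kg

38.4 kg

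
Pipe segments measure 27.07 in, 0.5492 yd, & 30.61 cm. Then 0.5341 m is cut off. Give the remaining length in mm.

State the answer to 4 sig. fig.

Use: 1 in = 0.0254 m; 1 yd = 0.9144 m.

27.07 in × 0.0254 = 0.687578 m
0.5492 yd × 0.9144 = 0.502188 m
30.61 cm × 0.01 = 0.3061 m
0.5341 m (already m)
Sum: 0.687578 + 0.502188 + 0.3061 − 0.5341 = 0.961766 m
In mm: 0.961766 / 0.001 = 961.766 mm

961.8 mm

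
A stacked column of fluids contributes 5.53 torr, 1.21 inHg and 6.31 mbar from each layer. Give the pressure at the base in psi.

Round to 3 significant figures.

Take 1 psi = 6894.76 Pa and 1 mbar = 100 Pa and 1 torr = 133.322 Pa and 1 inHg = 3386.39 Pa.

0.793 psi

5.53 torr × 133.322 = 737.271 Pa
1.21 inHg × 3386.39 = 4097.53 Pa
6.31 mbar × 100 = 631 Pa
Combined: 737.271 + 4097.53 + 631 = 5465.8 Pa
In psi: 5465.8 / 6894.76 = 0.792747 psi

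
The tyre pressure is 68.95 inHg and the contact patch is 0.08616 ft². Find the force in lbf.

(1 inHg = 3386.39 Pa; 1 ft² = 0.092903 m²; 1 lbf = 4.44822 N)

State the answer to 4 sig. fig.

420.2 lbf

68.95 inHg × 3386.39 → 233492 Pa
0.08616 ft² × 0.092903 → 0.00800452 m²
F = P × A = 233492 Pa × 0.00800452 m² = 1868.99 N
1868.99 N ÷ (4.44822 N/lbf) = 420.166 lbf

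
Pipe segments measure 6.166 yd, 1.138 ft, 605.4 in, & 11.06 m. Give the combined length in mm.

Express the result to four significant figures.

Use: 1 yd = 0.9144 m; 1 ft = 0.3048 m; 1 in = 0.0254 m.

3.242×10⁴ mm

6.166 yd × 0.9144 = 5.63819 m
1.138 ft × 0.3048 = 0.346862 m
605.4 in × 0.0254 = 15.3772 m
11.06 m (already m)
Combined: 5.63819 + 0.346862 + 15.3772 + 11.06 = 32.4223 m
In mm: 32.4223 / 0.001 = 32422.3 mm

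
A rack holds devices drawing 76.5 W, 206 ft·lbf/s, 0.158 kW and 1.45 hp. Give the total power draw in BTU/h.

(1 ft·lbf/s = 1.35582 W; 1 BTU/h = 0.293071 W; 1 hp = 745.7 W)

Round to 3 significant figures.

76.5 W (already W)
206 ft·lbf/s × 1.35582 → 279.299 W
0.158 kW × 1000 → 158 W
1.45 hp × 745.7 → 1081.27 W
Combined: 76.5 + 279.299 + 158 + 1081.27 = 1595.07 W
In BTU/h: 1595.07 / 0.293071 = 5442.61 BTU/h

5440 BTU/h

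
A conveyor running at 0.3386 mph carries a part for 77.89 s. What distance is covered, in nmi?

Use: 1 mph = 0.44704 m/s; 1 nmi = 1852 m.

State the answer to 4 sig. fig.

0.3386 mph × 0.44704 = 0.151368 m/s
d = v × t = 0.151368 m/s × 77.89 s = 11.7901 m
11.7901 m ÷ (1852 m/nmi) = 0.00636614 nmi

0.006366 nmi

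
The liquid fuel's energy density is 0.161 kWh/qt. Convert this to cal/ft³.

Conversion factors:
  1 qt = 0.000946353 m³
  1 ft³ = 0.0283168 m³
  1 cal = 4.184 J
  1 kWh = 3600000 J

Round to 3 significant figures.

4.15×10⁶ cal/ft³

0.161 kWh/qt × 3600000 J/kWh ÷ 0.000946353 m³/qt = 6.12456×10⁸ J/m³
6.12456×10⁸ J/m³ ÷ 4.184 J/cal × 0.0283168 m³/ft³ = 4.14503×10⁶ cal/ft³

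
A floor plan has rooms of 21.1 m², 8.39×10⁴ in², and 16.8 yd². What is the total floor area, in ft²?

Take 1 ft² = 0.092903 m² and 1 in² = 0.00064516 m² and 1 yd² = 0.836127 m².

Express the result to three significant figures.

21.1 m² (already m²)
8.39×10⁴ in² × 0.00064516 = 54.1289 m²
16.8 yd² × 0.836127 = 14.0469 m²
Total: 21.1 + 54.1289 + 14.0469 = 89.2758 m²
In ft²: 89.2758 / 0.092903 = 960.957 ft²

961 ft²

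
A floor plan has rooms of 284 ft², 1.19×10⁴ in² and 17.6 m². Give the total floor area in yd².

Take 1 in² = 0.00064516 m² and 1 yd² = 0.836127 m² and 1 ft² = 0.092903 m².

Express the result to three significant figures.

61.8 yd²

284 ft² × 0.092903 = 26.3845 m²
1.19×10⁴ in² × 0.00064516 = 7.6774 m²
17.6 m² (already m²)
Sum: 26.3845 + 7.6774 + 17.6 = 51.6619 m²
In yd²: 51.6619 / 0.836127 = 61.7871 yd²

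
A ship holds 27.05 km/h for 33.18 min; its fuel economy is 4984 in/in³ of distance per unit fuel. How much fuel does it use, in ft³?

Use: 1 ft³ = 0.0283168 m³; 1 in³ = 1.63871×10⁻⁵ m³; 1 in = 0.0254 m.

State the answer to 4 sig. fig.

0.06838 ft³

27.05 km/h → 7.51389 m/s
33.18 min → 1990.8 s
d = v × t = 7.51389 × 1990.8 = 14958.7 m
4984 in/in³ → 7.7252×10⁶ m/m³
V = d / (distance per unit fuel) = 14958.7 / 7.7252×10⁶ = 0.00193635 m³
In ft³: 0.00193635 / 0.0283168 = 0.0683817 ft³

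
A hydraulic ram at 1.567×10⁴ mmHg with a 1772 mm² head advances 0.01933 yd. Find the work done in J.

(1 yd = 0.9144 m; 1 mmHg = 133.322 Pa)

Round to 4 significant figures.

1.567×10⁴ mmHg → 2.08916×10⁶ Pa
1772 mm² → 0.001772 m²
F = P × A = 2.08916×10⁶ × 0.001772 = 3701.99 N
0.01933 yd → 0.0176754 m
W = F × d = 3701.99 × 0.0176754 = 65.4342 J

65.43 J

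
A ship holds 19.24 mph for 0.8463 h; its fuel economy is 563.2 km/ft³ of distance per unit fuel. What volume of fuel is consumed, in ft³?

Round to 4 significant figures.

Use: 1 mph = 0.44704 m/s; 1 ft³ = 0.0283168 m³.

19.24 mph → 8.60105 m/s
0.8463 h → 3046.68 s
d = v × t = 8.60105 × 3046.68 = 26204.6 m
563.2 km/ft³ → 1.98893×10⁷ m/m³
V = d / (distance per unit fuel) = 26204.6 / 1.98893×10⁷ = 0.00131752 m³
In ft³: 0.00131752 / 0.0283168 = 0.0465279 ft³

0.04653 ft³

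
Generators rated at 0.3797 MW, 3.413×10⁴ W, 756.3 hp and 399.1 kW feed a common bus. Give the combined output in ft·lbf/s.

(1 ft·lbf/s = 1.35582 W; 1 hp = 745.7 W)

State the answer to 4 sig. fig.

1.016×10⁶ ft·lbf/s

0.3797 MW × 1000000 → 379700 W
3.413×10⁴ W (already W)
756.3 hp × 745.7 → 563973 W
399.1 kW × 1000 → 399100 W
Total: 379700 + 34130 + 563973 + 399100 = 1.3769×10⁶ W
In ft·lbf/s: 1.3769×10⁶ / 1.35582 = 1.01555×10⁶ ft·lbf/s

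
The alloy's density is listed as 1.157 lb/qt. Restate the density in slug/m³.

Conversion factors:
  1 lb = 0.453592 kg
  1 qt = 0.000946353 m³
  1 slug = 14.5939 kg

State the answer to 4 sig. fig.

38.00 slug/m³

1.157 lb/qt × 0.453592 kg/lb ÷ 0.000946353 m³/qt = 554.556 kg/m³
554.556 kg/m³ ÷ 14.5939 kg/slug = 37.9992 slug/m³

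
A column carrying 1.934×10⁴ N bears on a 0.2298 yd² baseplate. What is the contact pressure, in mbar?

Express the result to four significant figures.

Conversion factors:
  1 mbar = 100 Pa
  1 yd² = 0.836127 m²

0.2298 yd² × 0.836127 → 0.192142 m²
P = F / A = 19340 N / 0.192142 m² = 100655 Pa
100655 Pa ÷ (100 Pa/mbar) = 1006.55 mbar

1007 mbar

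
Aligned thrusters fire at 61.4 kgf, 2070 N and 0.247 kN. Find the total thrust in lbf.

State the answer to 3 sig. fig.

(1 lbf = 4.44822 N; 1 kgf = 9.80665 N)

656 lbf

61.4 kgf × 9.80665 = 602.128 N
2070 N (already N)
0.247 kN × 1000 = 247 N
Sum: 602.128 + 2070 + 247 = 2919.13 N
In lbf: 2919.13 / 4.44822 = 656.247 lbf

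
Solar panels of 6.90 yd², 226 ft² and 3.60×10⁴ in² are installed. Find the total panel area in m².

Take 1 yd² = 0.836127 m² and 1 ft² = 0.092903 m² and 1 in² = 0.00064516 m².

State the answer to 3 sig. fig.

6.90 yd² × 0.836127 → 5.76928 m²
226 ft² × 0.092903 → 20.9961 m²
3.60×10⁴ in² × 0.00064516 → 23.2258 m²
Total: 5.76928 + 20.9961 + 23.2258 = 49.9912 m²

50.0 m²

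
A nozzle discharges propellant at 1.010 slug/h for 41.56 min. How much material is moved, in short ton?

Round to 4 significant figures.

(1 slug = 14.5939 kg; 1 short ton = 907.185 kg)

0.01125 short ton

1.010 slug/h → 0.0040944 kg/s
41.56 min → 2493.6 s
m = ṁ × t = 0.0040944 × 2493.6 = 10.2098 kg
In short ton: 10.2098 / 907.185 = 0.0112544 short ton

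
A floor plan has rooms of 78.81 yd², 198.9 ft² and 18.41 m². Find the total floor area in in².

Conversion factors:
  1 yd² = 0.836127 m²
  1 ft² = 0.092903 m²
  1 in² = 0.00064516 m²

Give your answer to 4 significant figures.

78.81 yd² × 0.836127 = 65.8952 m²
198.9 ft² × 0.092903 = 18.4784 m²
18.41 m² (already m²)
Total: 65.8952 + 18.4784 + 18.41 = 102.784 m²
In in²: 102.784 / 0.00064516 = 159316 in²

1.593×10⁵ in²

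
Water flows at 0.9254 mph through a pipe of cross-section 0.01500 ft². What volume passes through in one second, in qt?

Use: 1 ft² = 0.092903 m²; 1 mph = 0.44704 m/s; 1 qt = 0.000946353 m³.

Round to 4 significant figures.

0.6092 qt

0.9254 mph × 0.44704 = 0.413691 m/s
0.01500 ft² × 0.092903 = 0.00139354 m²
V = v × A × t = 0.413691 m/s × 0.00139354 m² × 1 s = 5.76495×10⁻⁴ m³
5.76495×10⁻⁴ m³ ÷ (0.000946353 m³/qt) = 0.609175 qt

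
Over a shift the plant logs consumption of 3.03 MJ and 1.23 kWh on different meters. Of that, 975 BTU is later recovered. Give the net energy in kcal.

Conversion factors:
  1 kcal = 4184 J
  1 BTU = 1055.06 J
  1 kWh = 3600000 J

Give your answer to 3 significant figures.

1540 kcal

3.03 MJ × 1000000 → 3.03×10⁶ J
1.23 kWh × 3600000 → 4.428×10⁶ J
975 BTU × 1055.06 → 1.02868×10⁶ J
Result: 3.03×10⁶ + 4.428×10⁶ − 1.02868×10⁶ = 6.42932×10⁶ J
In kcal: 6.42932×10⁶ / 4184 = 1536.64 kcal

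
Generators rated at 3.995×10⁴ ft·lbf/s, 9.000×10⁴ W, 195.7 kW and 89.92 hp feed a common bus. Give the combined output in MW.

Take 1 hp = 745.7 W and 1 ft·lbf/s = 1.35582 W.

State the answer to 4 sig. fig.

0.4069 MW

3.995×10⁴ ft·lbf/s × 1.35582 = 54165 W
9.000×10⁴ W (already W)
195.7 kW × 1000 = 195700 W
89.92 hp × 745.7 = 67053.3 W
Total: 54165 + 90000 + 195700 + 67053.3 = 406918 W
In MW: 406918 / 1000000 = 0.406918 MW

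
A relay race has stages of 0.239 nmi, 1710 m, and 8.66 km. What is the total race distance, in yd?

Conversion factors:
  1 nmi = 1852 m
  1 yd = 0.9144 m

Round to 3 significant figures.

1.18×10⁴ yd

0.239 nmi × 1852 = 442.628 m
1710 m (already m)
8.66 km × 1000 = 8660 m
Combined: 442.628 + 1710 + 8660 = 10812.6 m
In yd: 10812.6 / 0.9144 = 11824.8 yd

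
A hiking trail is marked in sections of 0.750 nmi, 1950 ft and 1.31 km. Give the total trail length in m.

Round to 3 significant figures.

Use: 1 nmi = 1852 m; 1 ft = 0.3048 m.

3290 m

0.750 nmi × 1852 = 1389 m
1950 ft × 0.3048 = 594.36 m
1.31 km × 1000 = 1310 m
Total: 1389 + 594.36 + 1310 = 3293.36 m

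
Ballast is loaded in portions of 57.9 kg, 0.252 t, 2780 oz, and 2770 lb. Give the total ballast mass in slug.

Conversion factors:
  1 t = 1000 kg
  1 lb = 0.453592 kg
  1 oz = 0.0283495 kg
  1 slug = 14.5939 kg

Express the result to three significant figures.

113 slug

57.9 kg (already kg)
0.252 t × 1000 = 252 kg
2780 oz × 0.0283495 = 78.8116 kg
2770 lb × 0.453592 = 1256.45 kg
Total: 57.9 + 252 + 78.8116 + 1256.45 = 1645.16 kg
In slug: 1645.16 / 14.5939 = 112.729 slug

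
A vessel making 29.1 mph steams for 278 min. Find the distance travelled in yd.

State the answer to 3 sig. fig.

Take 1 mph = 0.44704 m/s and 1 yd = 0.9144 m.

2.37×10⁵ yd

29.1 mph × 0.44704 → 13.0089 m/s
278 min × 60 → 16680 s
d = v × t = 13.0089 m/s × 16680 s = 216988 m
216988 m ÷ (0.9144 m/yd) = 237301 yd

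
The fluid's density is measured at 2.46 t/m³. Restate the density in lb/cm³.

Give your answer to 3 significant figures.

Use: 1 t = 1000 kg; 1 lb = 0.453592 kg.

2.46 t/m³ × 1000 kg/t = 2460 kg/m³
2460 kg/m³ ÷ 0.453592 kg/lb × 10⁻⁶ m³/cm³ = 0.00542338 lb/cm³

0.00542 lb/cm³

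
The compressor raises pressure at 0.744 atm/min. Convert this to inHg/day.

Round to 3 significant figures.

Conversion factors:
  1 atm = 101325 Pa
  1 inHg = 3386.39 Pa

3.21×10⁴ inHg/day

0.744 atm/min × 101325 Pa/atm ÷ 60 s/min = 1256.43 Pa/s
1256.43 Pa/s ÷ 3386.39 Pa/inHg × 86400 s/day = 32056.4 inHg/day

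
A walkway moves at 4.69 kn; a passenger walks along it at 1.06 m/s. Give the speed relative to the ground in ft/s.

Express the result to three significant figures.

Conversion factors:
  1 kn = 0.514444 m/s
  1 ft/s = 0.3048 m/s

11.4 ft/s

4.69 kn × 0.514444 = 2.41274 m/s
1.06 m/s (already m/s)
Combined: 2.41274 + 1.06 = 3.47274 m/s
In ft/s: 3.47274 / 0.3048 = 11.3935 ft/s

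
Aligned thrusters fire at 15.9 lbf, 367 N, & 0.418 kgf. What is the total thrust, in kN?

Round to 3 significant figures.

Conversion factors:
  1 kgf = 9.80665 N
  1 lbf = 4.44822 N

0.442 kN

15.9 lbf × 4.44822 = 70.7267 N
367 N (already N)
0.418 kgf × 9.80665 = 4.09918 N
Total: 70.7267 + 367 + 4.09918 = 441.826 N
In kN: 441.826 / 1000 = 0.441826 kN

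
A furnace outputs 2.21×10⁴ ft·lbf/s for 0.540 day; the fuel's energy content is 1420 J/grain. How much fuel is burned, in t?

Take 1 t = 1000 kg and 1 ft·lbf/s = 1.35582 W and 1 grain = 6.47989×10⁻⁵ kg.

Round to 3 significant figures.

0.0638 t

2.21×10⁴ ft·lbf/s → 29963.6 W
0.540 day → 46656 s
E = P × t = 29963.6 × 46656 = 1.39798×10⁹ J
1420 J/grain → 2.1914×10⁷ J/kg
m = E / e_s = 1.39798×10⁹ / 2.1914×10⁷ = 63.7939 kg
In t: 63.7939 / 1000 = 0.0637939 t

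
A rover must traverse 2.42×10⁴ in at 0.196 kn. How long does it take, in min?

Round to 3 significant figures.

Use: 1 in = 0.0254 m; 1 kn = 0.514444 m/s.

102 min

2.42×10⁴ in × 0.0254 = 614.68 m
0.196 kn × 0.514444 = 0.100831 m/s
t = d / v = 614.68 m / 0.100831 m/s = 6096.14 s
6096.14 s ÷ (60 s/min) = 101.602 min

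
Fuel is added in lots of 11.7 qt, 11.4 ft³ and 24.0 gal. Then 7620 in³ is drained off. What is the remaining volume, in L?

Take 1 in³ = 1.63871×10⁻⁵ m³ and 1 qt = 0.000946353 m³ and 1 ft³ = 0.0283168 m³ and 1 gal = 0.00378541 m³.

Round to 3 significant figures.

300 L

11.7 qt × 0.000946353 = 0.0110723 m³
11.4 ft³ × 0.0283168 = 0.322812 m³
24.0 gal × 0.00378541 = 0.0908498 m³
7620 in³ × 1.63871×10⁻⁵ = 0.12487 m³
Result: 0.0110723 + 0.322812 + 0.0908498 − 0.12487 = 0.299864 m³
In L: 0.299864 / 0.001 = 299.864 L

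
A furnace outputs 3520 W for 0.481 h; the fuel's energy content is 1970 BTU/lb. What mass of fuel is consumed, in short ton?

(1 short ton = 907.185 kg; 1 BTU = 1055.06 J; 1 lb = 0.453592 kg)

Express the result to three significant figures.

0.00147 short ton

0.481 h → 1731.6 s
E = P × t = 3520 × 1731.6 = 6.09523×10⁶ J
1970 BTU/lb → 4.58224×10⁶ J/kg
m = E / e_s = 6.09523×10⁶ / 4.58224×10⁶ = 1.33019 kg
In short ton: 1.33019 / 907.185 = 0.00146628 short ton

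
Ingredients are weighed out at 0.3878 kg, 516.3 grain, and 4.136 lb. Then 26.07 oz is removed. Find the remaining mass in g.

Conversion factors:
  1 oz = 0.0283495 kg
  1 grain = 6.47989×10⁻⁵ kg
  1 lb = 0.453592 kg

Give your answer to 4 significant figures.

0.3878 kg (already kg)
516.3 grain × 6.47989×10⁻⁵ → 0.0334557 kg
4.136 lb × 0.453592 → 1.87606 kg
26.07 oz × 0.0283495 → 0.739071 kg
Net: 0.3878 + 0.0334557 + 1.87606 − 0.739071 = 1.55824 kg
In g: 1.55824 / 0.001 = 1558.24 g

1558 g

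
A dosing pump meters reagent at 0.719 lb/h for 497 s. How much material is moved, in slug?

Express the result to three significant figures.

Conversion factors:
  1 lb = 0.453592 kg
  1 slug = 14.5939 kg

0.719 lb/h → 9.05924×10⁻⁵ kg/s
m = ṁ × t = 9.05924×10⁻⁵ × 497 = 0.0450244 kg
In slug: 0.0450244 / 14.5939 = 0.00308515 slug

0.00309 slug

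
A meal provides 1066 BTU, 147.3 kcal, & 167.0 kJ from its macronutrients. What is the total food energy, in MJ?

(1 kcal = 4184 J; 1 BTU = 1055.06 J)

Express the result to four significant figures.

1066 BTU × 1055.06 = 1.12469×10⁶ J
147.3 kcal × 4184 = 616303 J
167.0 kJ × 1000 = 167000 J
Combined: 1.12469×10⁶ + 616303 + 167000 = 1.90799×10⁶ J
In MJ: 1.90799×10⁶ / 1000000 = 1.90799 MJ

1.908 MJ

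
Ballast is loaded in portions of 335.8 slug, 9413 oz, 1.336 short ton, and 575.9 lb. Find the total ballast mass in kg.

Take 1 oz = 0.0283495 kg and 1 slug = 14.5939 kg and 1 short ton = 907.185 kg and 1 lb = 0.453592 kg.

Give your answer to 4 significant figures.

6641 kg

335.8 slug × 14.5939 = 4900.63 kg
9413 oz × 0.0283495 = 266.854 kg
1.336 short ton × 907.185 = 1212 kg
575.9 lb × 0.453592 = 261.224 kg
Sum: 4900.63 + 266.854 + 1212 + 261.224 = 6640.71 kg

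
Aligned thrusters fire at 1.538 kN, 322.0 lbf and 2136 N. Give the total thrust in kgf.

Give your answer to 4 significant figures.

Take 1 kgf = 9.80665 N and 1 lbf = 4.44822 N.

1.538 kN × 1000 = 1538 N
322.0 lbf × 4.44822 = 1432.33 N
2136 N (already N)
Sum: 1538 + 1432.33 + 2136 = 5106.33 N
In kgf: 5106.33 / 9.80665 = 520.701 kgf

520.7 kgf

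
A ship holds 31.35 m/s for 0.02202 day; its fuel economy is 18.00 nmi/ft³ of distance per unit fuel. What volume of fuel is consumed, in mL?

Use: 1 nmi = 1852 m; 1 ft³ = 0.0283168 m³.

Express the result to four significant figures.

0.02202 day → 1902.53 s
d = v × t = 31.35 × 1902.53 = 59644.3 m
18.00 nmi/ft³ → 1.17725×10⁶ m/m³
V = d / (distance per unit fuel) = 59644.3 / 1.17725×10⁶ = 0.0506641 m³
In mL: 0.0506641 / 10⁻⁶ = 50664.1 mL

5.066×10⁴ mL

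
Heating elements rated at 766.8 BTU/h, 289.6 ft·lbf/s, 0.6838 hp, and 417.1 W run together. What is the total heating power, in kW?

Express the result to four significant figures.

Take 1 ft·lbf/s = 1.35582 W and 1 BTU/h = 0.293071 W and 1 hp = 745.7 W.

766.8 BTU/h × 0.293071 = 224.727 W
289.6 ft·lbf/s × 1.35582 = 392.645 W
0.6838 hp × 745.7 = 509.91 W
417.1 W (already W)
Combined: 224.727 + 392.645 + 509.91 + 417.1 = 1544.38 W
In kW: 1544.38 / 1000 = 1.54438 kW

1.544 kW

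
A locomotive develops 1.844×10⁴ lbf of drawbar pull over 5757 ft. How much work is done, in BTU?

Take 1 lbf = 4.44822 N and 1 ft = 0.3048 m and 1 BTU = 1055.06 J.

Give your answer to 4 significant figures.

1.364×10⁵ BTU

1.844×10⁴ lbf × 4.44822 → 82025.2 N
5757 ft × 0.3048 → 1754.73 m
W = F × d = 82025.2 N × 1754.73 m = 1.43932×10⁸ J
1.43932×10⁸ J ÷ (1055.06 J/BTU) = 136421 BTU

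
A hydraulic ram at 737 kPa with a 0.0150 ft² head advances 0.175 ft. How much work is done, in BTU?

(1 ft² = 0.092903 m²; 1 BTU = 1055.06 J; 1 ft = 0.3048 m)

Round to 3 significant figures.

737 kPa → 737000 Pa
0.0150 ft² → 0.00139354 m²
F = P × A = 737000 × 0.00139354 = 1027.04 N
0.175 ft → 0.05334 m
W = F × d = 1027.04 × 0.05334 = 54.7823 J
In BTU: 54.7823 / 1055.06 = 0.0519234 BTU

0.0519 BTU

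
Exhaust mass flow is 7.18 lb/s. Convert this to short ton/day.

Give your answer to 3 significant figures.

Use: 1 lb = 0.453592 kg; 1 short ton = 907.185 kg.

7.18 lb/s × 0.453592 kg/lb = 3.25679 kg/s
3.25679 kg/s ÷ 907.185 kg/short ton × 86400 s/day = 310.176 short ton/day

310 short ton/day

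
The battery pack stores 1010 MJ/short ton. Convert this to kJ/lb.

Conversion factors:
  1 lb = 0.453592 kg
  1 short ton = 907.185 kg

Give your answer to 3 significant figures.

1010 MJ/short ton × 1000000 J/MJ ÷ 907.185 kg/short ton = 1.11333×10⁶ J/kg
1.11333×10⁶ J/kg ÷ 1000 J/kJ × 0.453592 kg/lb = 504.998 kJ/lb

505 kJ/lb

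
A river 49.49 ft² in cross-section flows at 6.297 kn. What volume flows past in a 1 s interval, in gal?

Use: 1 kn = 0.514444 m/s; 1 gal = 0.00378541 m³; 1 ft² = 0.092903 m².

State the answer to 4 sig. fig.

6.297 kn × 0.514444 = 3.23945 m/s
49.49 ft² × 0.092903 = 4.59777 m²
V = v × A × t = 3.23945 m/s × 4.59777 m² × 1 s = 14.8942 m³
14.8942 m³ ÷ (0.00378541 m³/gal) = 3934.63 gal

3935 gal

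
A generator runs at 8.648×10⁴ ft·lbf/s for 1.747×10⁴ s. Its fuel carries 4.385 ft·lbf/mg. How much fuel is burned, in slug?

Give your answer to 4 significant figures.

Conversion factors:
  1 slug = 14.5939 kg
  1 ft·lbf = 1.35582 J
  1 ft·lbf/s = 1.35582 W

23.61 slug

8.648×10⁴ ft·lbf/s → 117251 W
E = P × t = 117251 × 17470 = 2.04837×10⁹ J
4.385 ft·lbf/mg → 5.94527×10⁶ J/kg
m = E / e_s = 2.04837×10⁹ / 5.94527×10⁶ = 344.538 kg
In slug: 344.538 / 14.5939 = 23.6084 slug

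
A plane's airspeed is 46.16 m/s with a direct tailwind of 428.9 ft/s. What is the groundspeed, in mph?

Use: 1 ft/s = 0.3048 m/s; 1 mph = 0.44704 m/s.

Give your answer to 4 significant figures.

46.16 m/s (already m/s)
428.9 ft/s × 0.3048 = 130.729 m/s
Total: 46.16 + 130.729 = 176.889 m/s
In mph: 176.889 / 0.44704 = 395.689 mph

395.7 mph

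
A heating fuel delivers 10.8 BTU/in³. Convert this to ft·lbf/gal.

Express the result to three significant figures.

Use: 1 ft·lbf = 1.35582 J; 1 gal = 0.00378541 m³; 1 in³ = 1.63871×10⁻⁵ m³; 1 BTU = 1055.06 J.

1.94×10⁶ ft·lbf/gal

10.8 BTU/in³ × 1055.06 J/BTU ÷ 1.63871×10⁻⁵ m³/in³ = 6.95343×10⁸ J/m³
6.95343×10⁸ J/m³ ÷ 1.35582 J/ft·lbf × 0.00378541 m³/gal = 1.94138×10⁶ ft·lbf/gal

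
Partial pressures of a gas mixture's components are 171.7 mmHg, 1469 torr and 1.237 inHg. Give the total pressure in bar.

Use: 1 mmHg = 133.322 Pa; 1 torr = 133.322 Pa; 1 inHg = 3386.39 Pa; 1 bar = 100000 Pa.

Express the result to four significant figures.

2.229 bar

171.7 mmHg × 133.322 = 22891.4 Pa
1469 torr × 133.322 = 195850 Pa
1.237 inHg × 3386.39 = 4188.96 Pa
Sum: 22891.4 + 195850 + 4188.96 = 222930 Pa
In bar: 222930 / 100000 = 2.2293 bar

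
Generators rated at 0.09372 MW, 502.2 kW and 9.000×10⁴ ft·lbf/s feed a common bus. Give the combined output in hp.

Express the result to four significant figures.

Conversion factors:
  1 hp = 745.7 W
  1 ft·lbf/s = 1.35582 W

0.09372 MW × 1000000 = 93720 W
502.2 kW × 1000 = 502200 W
9.000×10⁴ ft·lbf/s × 1.35582 = 122024 W
Sum: 93720 + 502200 + 122024 = 717944 W
In hp: 717944 / 745.7 = 962.779 hp

962.8 hp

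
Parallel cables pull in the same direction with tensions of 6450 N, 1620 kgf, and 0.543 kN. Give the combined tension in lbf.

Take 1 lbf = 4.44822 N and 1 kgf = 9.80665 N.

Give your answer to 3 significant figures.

6450 N (already N)
1620 kgf × 9.80665 = 15886.8 N
0.543 kN × 1000 = 543 N
Sum: 6450 + 15886.8 + 543 = 22879.8 N
In lbf: 22879.8 / 4.44822 = 5143.59 lbf

5140 lbf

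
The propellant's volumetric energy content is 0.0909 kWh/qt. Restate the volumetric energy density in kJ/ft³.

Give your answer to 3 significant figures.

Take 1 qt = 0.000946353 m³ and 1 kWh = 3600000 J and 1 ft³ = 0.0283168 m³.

0.0909 kWh/qt × 3600000 J/kWh ÷ 0.000946353 m³/qt = 3.45791×10⁸ J/m³
3.45791×10⁸ J/m³ ÷ 1000 J/kJ × 0.0283168 m³/ft³ = 9791.69 kJ/ft³

9790 kJ/ft³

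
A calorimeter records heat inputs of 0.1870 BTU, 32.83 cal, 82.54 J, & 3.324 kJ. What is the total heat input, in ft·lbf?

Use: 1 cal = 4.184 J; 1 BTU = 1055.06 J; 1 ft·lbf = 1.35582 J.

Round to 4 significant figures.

2759 ft·lbf

0.1870 BTU × 1055.06 → 197.296 J
32.83 cal × 4.184 → 137.361 J
82.54 J (already J)
3.324 kJ × 1000 → 3324 J
Total: 197.296 + 137.361 + 82.54 + 3324 = 3741.2 J
In ft·lbf: 3741.2 / 1.35582 = 2759.36 ft·lbf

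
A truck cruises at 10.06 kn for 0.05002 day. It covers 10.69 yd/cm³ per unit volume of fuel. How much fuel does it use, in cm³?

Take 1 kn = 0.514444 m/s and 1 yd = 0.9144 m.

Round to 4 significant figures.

10.06 kn → 5.17531 m/s
0.05002 day → 4321.73 s
d = v × t = 5.17531 × 4321.73 = 22366.3 m
10.69 yd/cm³ → 9.77494×10⁶ m/m³
V = d / (distance per unit fuel) = 22366.3 / 9.77494×10⁶ = 0.00228813 m³
In cm³: 0.00228813 / 10⁻⁶ = 2288.13 cm³

2288 cm³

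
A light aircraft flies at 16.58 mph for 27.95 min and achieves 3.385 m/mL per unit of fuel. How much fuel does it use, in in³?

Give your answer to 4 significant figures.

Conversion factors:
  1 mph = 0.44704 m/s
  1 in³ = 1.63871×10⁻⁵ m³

224.1 in³

16.58 mph → 7.41192 m/s
27.95 min → 1677 s
d = v × t = 7.41192 × 1677 = 12429.8 m
3.385 m/mL → 3.385×10⁶ m/m³
V = d / (distance per unit fuel) = 12429.8 / 3.385×10⁶ = 0.00367202 m³
In in³: 0.00367202 / 1.63871×10⁻⁵ = 224.08 in³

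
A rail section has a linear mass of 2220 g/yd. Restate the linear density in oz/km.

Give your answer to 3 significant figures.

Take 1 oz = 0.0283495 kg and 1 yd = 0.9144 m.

8.56×10⁴ oz/km

2220 g/yd × 0.001 kg/g ÷ 0.9144 m/yd = 2.42782 kg/m
2.42782 kg/m ÷ 0.0283495 kg/oz × 1000 m/km = 85638.9 oz/km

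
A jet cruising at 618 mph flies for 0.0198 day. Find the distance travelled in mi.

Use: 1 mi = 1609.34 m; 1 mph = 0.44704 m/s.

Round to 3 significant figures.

294 mi

618 mph × 0.44704 → 276.271 m/s
0.0198 day × 86400 → 1710.72 s
d = v × t = 276.271 m/s × 1710.72 s = 472622 m
472622 m ÷ (1609.34 m/mi) = 293.674 mi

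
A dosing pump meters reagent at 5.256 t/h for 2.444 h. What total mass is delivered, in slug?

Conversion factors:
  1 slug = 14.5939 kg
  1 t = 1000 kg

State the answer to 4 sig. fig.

880.2 slug

5.256 t/h → 1.46 kg/s
2.444 h → 8798.4 s
m = ṁ × t = 1.46 × 8798.4 = 12845.7 kg
In slug: 12845.7 / 14.5939 = 880.21 slug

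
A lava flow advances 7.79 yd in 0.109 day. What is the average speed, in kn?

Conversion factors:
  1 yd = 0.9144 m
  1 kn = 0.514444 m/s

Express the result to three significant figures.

7.79 yd × 0.9144 → 7.12318 m
0.109 day × 86400 → 9417.6 s
v = d / t = 7.12318 m / 9417.6 s = 7.56369×10⁻⁴ m/s
7.56369×10⁻⁴ m/s ÷ (0.514444 m/s/kn) = 0.00147026 kn

0.00147 kn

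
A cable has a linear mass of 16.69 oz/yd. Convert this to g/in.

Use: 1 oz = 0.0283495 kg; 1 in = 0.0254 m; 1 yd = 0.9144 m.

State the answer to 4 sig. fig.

13.14 g/in

16.69 oz/yd × 0.0283495 kg/oz ÷ 0.9144 m/yd = 0.517447 kg/m
0.517447 kg/m ÷ 0.001 kg/g × 0.0254 m/in = 13.1432 g/in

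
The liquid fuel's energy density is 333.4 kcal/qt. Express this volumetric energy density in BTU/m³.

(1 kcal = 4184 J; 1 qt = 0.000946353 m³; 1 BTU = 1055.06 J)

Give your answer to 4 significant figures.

1.397×10⁶ BTU/m³

333.4 kcal/qt × 4184 J/kcal ÷ 0.000946353 m³/qt = 1.47402×10⁹ J/m³
1.47402×10⁹ J/m³ ÷ 1055.06 J/BTU = 1.3971×10⁶ BTU/m³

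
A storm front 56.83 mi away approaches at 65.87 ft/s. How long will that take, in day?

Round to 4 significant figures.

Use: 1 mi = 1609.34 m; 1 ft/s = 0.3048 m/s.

56.83 mi × 1609.34 → 91458.8 m
65.87 ft/s × 0.3048 → 20.0772 m/s
t = d / v = 91458.8 m / 20.0772 m/s = 4555.36 s
4555.36 s ÷ (86400 s/day) = 0.0527241 day

0.05272 day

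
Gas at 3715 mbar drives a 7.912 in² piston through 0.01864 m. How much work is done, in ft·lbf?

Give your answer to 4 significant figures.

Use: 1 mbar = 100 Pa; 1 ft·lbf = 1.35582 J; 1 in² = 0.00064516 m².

3715 mbar → 371500 Pa
7.912 in² → 0.00510451 m²
F = P × A = 371500 × 0.00510451 = 1896.33 N
W = F × d = 1896.33 × 0.01864 = 35.3476 J
In ft·lbf: 35.3476 / 1.35582 = 26.071 ft·lbf

26.07 ft·lbf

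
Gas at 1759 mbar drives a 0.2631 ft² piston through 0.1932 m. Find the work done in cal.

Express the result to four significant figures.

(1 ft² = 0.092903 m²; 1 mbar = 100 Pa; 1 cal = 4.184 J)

1759 mbar → 175900 Pa
0.2631 ft² → 0.0244428 m²
F = P × A = 175900 × 0.0244428 = 4299.49 N
W = F × d = 4299.49 × 0.1932 = 830.661 J
In cal: 830.661 / 4.184 = 198.533 cal

198.5 cal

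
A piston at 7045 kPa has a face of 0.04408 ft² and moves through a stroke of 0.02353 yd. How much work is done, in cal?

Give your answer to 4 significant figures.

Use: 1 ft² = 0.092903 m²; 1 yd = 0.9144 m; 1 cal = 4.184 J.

148.4 cal

7045 kPa → 7.045×10⁶ Pa
0.04408 ft² → 0.00409516 m²
F = P × A = 7.045×10⁶ × 0.00409516 = 28850.4 N
0.02353 yd → 0.0215158 m
W = F × d = 28850.4 × 0.0215158 = 620.739 J
In cal: 620.739 / 4.184 = 148.36 cal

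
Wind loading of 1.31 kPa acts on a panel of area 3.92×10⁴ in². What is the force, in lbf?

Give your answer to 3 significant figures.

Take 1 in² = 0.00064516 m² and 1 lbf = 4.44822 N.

7450 lbf

1.31 kPa × 1000 = 1310 Pa
3.92×10⁴ in² × 0.00064516 = 25.2903 m²
F = P × A = 1310 Pa × 25.2903 m² = 33130.3 N
33130.3 N ÷ (4.44822 N/lbf) = 7447.99 lbf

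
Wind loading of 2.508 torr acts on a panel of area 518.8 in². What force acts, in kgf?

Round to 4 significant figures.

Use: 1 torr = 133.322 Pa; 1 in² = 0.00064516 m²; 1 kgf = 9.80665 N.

2.508 torr × 133.322 = 334.372 Pa
518.8 in² × 0.00064516 = 0.334709 m²
F = P × A = 334.372 Pa × 0.334709 m² = 111.917 N
111.917 N ÷ (9.80665 N/kgf) = 11.4124 kgf

11.41 kgf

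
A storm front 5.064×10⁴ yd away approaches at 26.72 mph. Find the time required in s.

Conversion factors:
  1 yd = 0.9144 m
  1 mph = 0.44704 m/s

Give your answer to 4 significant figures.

5.064×10⁴ yd × 0.9144 = 46305.2 m
26.72 mph × 0.44704 = 11.9449 m/s
t = d / v = 46305.2 m / 11.9449 m/s = 3876.57 s

3877 s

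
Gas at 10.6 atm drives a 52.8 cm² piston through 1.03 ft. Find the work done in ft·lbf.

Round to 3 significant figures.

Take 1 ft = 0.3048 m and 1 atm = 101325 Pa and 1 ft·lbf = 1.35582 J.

1310 ft·lbf

10.6 atm → 1.07404×10⁶ Pa
52.8 cm² → 0.00528 m²
F = P × A = 1.07404×10⁶ × 0.00528 = 5670.93 N
1.03 ft → 0.313944 m
W = F × d = 5670.93 × 0.313944 = 1780.35 J
In ft·lbf: 1780.35 / 1.35582 = 1313.12 ft·lbf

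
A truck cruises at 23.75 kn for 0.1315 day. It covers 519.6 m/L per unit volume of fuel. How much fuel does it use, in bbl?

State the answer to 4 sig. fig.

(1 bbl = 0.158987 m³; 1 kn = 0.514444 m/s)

23.75 kn → 12.218 m/s
0.1315 day → 11361.6 s
d = v × t = 12.218 × 11361.6 = 138816 m
519.6 m/L → 519600 m/m³
V = d / (distance per unit fuel) = 138816 / 519600 = 0.267159 m³
In bbl: 0.267159 / 0.158987 = 1.68038 bbl

1.680 bbl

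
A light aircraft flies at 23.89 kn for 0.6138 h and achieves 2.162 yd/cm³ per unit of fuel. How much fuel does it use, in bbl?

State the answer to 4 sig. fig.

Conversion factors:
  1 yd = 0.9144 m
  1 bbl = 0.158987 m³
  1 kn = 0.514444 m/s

23.89 kn → 12.2901 m/s
0.6138 h → 2209.68 s
d = v × t = 12.2901 × 2209.68 = 27157.2 m
2.162 yd/cm³ → 1.97693×10⁶ m/m³
V = d / (distance per unit fuel) = 27157.2 / 1.97693×10⁶ = 0.0137371 m³
In bbl: 0.0137371 / 0.158987 = 0.0864039 bbl

0.08640 bbl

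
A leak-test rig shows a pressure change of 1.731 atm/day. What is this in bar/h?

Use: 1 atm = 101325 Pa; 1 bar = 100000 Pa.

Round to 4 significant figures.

1.731 atm/day × 101325 Pa/atm ÷ 86400 s/day = 2.03002 Pa/s
2.03002 Pa/s ÷ 100000 Pa/bar × 3600 s/h = 0.0730807 bar/h

0.07308 bar/h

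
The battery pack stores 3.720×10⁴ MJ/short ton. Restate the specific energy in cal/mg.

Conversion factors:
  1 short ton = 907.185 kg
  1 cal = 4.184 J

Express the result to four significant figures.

3.720×10⁴ MJ/short ton × 1000000 J/MJ ÷ 907.185 kg/short ton = 4.1006×10⁷ J/kg
4.1006×10⁷ J/kg ÷ 4.184 J/cal × 10⁻⁶ kg/mg = 9.80067 cal/mg

9.801 cal/mg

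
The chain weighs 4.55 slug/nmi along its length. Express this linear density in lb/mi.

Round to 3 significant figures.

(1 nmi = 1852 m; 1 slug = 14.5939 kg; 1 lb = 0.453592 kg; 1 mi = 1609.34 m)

127 lb/mi

4.55 slug/nmi × 14.5939 kg/slug ÷ 1852 m/nmi = 0.0358543 kg/m
0.0358543 kg/m ÷ 0.453592 kg/lb × 1609.34 m/mi = 127.211 lb/mi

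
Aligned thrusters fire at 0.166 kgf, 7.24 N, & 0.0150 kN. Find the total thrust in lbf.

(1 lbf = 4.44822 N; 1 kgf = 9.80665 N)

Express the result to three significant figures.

0.166 kgf × 9.80665 → 1.6279 N
7.24 N (already N)
0.0150 kN × 1000 → 15 N
Total: 1.6279 + 7.24 + 15 = 23.8679 N
In lbf: 23.8679 / 4.44822 = 5.36572 lbf

5.37 lbf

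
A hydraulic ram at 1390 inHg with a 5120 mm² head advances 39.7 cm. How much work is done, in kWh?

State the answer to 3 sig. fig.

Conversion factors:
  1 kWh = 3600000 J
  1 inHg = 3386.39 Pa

1390 inHg → 4.70708×10⁶ Pa
5120 mm² → 0.00512 m²
F = P × A = 4.70708×10⁶ × 0.00512 = 24100.2 N
39.7 cm → 0.397 m
W = F × d = 24100.2 × 0.397 = 9567.78 J
In kWh: 9567.78 / 3600000 = 0.00265772 kWh

0.00266 kWh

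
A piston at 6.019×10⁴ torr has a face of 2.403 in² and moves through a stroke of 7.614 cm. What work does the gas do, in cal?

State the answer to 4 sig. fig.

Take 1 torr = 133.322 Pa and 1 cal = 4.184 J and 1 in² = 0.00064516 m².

6.019×10⁴ torr → 8.02465×10⁶ Pa
2.403 in² → 0.00155032 m²
F = P × A = 8.02465×10⁶ × 0.00155032 = 12440.8 N
7.614 cm → 0.07614 m
W = F × d = 12440.8 × 0.07614 = 947.243 J
In cal: 947.243 / 4.184 = 226.397 cal

226.4 cal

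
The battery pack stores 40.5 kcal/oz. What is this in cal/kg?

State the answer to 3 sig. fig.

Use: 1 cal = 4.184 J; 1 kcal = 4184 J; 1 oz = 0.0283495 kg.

40.5 kcal/oz × 4184 J/kcal ÷ 0.0283495 kg/oz = 5.97725×10⁶ J/kg
5.97725×10⁶ J/kg ÷ 4.184 J/cal = 1.4286×10⁶ cal/kg

1.43×10⁶ cal/kg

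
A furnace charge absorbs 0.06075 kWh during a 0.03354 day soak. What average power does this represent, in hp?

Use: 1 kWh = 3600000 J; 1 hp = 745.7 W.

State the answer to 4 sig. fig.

0.06075 kWh × 3600000 → 218700 J
0.03354 day × 86400 → 2897.86 s
P = E / t = 218700 J / 2897.86 s = 75.4695 W
75.4695 W ÷ (745.7 W/hp) = 0.101206 hp

0.1012 hp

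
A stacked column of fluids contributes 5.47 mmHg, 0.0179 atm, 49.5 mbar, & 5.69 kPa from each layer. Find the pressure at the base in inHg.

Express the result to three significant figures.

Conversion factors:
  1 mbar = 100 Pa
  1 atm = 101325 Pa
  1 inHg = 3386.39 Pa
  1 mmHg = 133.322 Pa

3.89 inHg

5.47 mmHg × 133.322 = 729.271 Pa
0.0179 atm × 101325 = 1813.72 Pa
49.5 mbar × 100 = 4950 Pa
5.69 kPa × 1000 = 5690 Pa
Combined: 729.271 + 1813.72 + 4950 + 5690 = 13183 Pa
In inHg: 13183 / 3386.39 = 3.89294 inHg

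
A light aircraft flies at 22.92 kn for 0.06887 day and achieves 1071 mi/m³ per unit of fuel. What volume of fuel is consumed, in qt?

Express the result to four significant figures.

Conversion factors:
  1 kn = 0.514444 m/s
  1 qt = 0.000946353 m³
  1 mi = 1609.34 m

22.92 kn → 11.7911 m/s
0.06887 day → 5950.37 s
d = v × t = 11.7911 × 5950.37 = 70161.4 m
1071 mi/m³ → 1.7236×10⁶ m/m³
V = d / (distance per unit fuel) = 70161.4 / 1.7236×10⁶ = 0.0407063 m³
In qt: 0.0407063 / 0.000946353 = 43.0139 qt

43.01 qt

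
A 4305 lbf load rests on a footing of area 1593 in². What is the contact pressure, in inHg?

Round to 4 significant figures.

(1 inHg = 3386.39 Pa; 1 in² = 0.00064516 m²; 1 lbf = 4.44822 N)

4305 lbf × 4.44822 = 19149.6 N
1593 in² × 0.00064516 = 1.02774 m²
P = F / A = 19149.6 N / 1.02774 m² = 18632.7 Pa
18632.7 Pa ÷ (3386.39 Pa/inHg) = 5.50223 inHg

5.502 inHg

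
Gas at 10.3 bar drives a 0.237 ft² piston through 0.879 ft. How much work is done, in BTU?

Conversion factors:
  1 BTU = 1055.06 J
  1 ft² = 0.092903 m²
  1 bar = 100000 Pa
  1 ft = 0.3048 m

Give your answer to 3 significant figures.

5.76 BTU

10.3 bar → 1.03×10⁶ Pa
0.237 ft² → 0.022018 m²
F = P × A = 1.03×10⁶ × 0.022018 = 22678.5 N
0.879 ft → 0.267919 m
W = F × d = 22678.5 × 0.267919 = 6076 J
In BTU: 6076 / 1055.06 = 5.75891 BTU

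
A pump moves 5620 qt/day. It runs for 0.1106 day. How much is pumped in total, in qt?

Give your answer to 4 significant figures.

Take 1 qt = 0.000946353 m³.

621.6 qt

5620 qt/day → 6.15568×10⁻⁵ m³/s
0.1106 day → 9555.84 s
V = Q × t = 6.15568×10⁻⁵ × 9555.84 = 0.588227 m³
In qt: 0.588227 / 0.000946353 = 621.572 qt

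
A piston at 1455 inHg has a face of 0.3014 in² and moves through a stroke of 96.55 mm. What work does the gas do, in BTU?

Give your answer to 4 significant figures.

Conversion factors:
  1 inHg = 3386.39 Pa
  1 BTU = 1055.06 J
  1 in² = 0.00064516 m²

1455 inHg → 4.9272×10⁶ Pa
0.3014 in² → 1.94451×10⁻⁴ m²
F = P × A = 4.9272×10⁶ × 1.94451×10⁻⁴ = 958.099 N
96.55 mm → 0.09655 m
W = F × d = 958.099 × 0.09655 = 92.5045 J
In BTU: 92.5045 / 1055.06 = 0.087677 BTU

0.08768 BTU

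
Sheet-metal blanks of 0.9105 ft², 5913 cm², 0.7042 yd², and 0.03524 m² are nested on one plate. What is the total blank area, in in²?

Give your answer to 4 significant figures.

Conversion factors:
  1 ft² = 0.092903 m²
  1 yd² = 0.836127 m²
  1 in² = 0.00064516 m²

0.9105 ft² × 0.092903 = 0.0845882 m²
5913 cm² × 0.0001 = 0.5913 m²
0.7042 yd² × 0.836127 = 0.588801 m²
0.03524 m² (already m²)
Combined: 0.0845882 + 0.5913 + 0.588801 + 0.03524 = 1.29993 m²
In in²: 1.29993 / 0.00064516 = 2014.9 in²

2015 in²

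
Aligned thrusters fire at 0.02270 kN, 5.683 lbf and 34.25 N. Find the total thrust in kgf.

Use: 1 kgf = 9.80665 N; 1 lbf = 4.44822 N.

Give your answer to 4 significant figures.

0.02270 kN × 1000 → 22.7 N
5.683 lbf × 4.44822 → 25.2792 N
34.25 N (already N)
Combined: 22.7 + 25.2792 + 34.25 = 82.2292 N
In kgf: 82.2292 / 9.80665 = 8.38504 kgf

8.385 kgf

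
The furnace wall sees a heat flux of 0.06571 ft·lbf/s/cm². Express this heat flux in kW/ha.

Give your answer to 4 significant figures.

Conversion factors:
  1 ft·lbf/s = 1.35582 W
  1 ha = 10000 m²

0.06571 ft·lbf/s/cm² × 1.35582 W/ft·lbf/s ÷ 0.0001 m²/cm² = 890.909 W/m²
890.909 W/m² ÷ 1000 W/kW × 10000 m²/ha = 8909.09 kW/ha

8909 kW/ha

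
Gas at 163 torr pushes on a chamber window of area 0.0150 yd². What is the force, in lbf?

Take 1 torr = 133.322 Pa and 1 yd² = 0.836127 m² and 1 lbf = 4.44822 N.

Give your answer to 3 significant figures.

61.3 lbf

163 torr × 133.322 → 21731.5 Pa
0.0150 yd² × 0.836127 → 0.0125419 m²
F = P × A = 21731.5 Pa × 0.0125419 m² = 272.554 N
272.554 N ÷ (4.44822 N/lbf) = 61.2726 lbf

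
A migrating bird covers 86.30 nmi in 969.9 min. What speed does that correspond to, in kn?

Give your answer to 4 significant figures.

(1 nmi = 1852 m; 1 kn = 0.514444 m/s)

5.339 kn

86.30 nmi × 1852 = 159828 m
969.9 min × 60 = 58194 s
v = d / t = 159828 m / 58194 s = 2.74647 m/s
2.74647 m/s ÷ (0.514444 m/s/kn) = 5.33872 kn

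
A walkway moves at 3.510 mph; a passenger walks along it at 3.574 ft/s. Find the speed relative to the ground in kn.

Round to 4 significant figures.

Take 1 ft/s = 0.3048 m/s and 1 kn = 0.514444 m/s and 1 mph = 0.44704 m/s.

5.168 kn

3.510 mph × 0.44704 = 1.56911 m/s
3.574 ft/s × 0.3048 = 1.08936 m/s
Combined: 1.56911 + 1.08936 = 2.65847 m/s
In kn: 2.65847 / 0.514444 = 5.16766 kn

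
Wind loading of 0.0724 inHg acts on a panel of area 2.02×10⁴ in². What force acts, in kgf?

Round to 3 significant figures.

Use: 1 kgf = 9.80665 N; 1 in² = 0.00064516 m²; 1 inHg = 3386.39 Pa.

0.0724 inHg × 3386.39 = 245.175 Pa
2.02×10⁴ in² × 0.00064516 = 13.0322 m²
F = P × A = 245.175 Pa × 13.0322 m² = 3195.17 N
3195.17 N ÷ (9.80665 N/kgf) = 325.817 kgf

326 kgf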